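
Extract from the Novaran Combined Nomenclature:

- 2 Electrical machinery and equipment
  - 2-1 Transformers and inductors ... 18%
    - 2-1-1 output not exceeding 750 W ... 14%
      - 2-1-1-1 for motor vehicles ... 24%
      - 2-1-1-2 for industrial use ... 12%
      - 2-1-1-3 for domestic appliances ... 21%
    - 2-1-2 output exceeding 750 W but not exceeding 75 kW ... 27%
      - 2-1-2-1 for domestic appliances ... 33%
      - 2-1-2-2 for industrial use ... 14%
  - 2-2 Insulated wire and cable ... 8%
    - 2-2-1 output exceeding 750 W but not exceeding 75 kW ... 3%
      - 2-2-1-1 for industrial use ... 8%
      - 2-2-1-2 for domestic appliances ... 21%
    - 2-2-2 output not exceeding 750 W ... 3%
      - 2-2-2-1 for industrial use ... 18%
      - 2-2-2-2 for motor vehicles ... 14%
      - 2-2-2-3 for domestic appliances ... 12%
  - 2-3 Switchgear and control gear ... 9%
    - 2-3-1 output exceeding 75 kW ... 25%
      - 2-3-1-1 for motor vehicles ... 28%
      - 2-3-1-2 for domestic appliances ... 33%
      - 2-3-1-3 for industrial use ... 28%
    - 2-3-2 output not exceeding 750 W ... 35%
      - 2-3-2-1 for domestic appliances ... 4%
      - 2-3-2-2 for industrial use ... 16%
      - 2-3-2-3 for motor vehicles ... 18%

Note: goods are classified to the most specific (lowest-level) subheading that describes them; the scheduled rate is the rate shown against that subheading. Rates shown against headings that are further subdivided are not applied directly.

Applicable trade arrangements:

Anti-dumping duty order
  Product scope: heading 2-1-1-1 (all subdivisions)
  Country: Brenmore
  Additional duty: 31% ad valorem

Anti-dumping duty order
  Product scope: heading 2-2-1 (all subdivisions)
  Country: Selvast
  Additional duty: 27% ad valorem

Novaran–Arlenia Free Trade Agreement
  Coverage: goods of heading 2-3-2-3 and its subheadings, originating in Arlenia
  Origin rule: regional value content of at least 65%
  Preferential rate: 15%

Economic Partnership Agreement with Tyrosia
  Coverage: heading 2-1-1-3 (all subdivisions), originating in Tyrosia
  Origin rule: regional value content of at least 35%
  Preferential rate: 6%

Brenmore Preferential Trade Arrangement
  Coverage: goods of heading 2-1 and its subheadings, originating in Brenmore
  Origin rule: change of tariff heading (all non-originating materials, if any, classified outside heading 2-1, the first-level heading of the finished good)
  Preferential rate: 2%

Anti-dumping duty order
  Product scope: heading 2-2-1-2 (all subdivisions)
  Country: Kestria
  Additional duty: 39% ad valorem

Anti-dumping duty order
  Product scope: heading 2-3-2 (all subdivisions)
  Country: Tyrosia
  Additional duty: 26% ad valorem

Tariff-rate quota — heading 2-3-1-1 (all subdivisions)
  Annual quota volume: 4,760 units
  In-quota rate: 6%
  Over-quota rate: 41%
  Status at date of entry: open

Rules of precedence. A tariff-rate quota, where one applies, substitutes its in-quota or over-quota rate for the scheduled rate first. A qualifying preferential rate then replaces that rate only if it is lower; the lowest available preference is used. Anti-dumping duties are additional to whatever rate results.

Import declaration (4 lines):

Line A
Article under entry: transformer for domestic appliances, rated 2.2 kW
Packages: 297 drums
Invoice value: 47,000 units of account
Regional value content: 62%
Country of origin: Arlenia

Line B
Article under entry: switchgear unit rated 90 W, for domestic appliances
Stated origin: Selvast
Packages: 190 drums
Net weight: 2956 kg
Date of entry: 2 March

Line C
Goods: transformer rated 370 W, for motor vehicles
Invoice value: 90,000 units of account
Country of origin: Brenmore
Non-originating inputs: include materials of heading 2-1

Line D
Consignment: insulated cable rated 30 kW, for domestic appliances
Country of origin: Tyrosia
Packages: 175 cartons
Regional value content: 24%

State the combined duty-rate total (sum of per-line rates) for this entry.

Line A: transformer → 2-1; rated 2.2 kW → 2-1-2; for domestic appliances → 2-1-2-1. Scheduled 33%. Arlenia agreement on 2-3-2-3: 2-1-2-1 not covered. → 33%.
Line B: switchgear unit → 2-3; rated 90 W → 2-3-2; for domestic appliances → 2-3-2-1. Scheduled 4%. No special measure applies. → 4%.
Line C: transformer → 2-1; rated 370 W → 2-1-1; for motor vehicles → 2-1-1-1. Scheduled 24%. Brenmore agreement on 2-1: CTH not met; anti-dumping (Brenmore, 2-1-1-1): +31%; total 24% + 31% = 55%. → 55%.
Line D: insulated cable → 2-2; rated 30 kW → 2-2-1; for domestic appliances → 2-2-1-2. Scheduled 21%. Tyrosia agreement on 2-1-1-3: 2-2-1-2 not covered. → 21%.
Sum: 33% + 4% + 55% + 21% = 113%.

113%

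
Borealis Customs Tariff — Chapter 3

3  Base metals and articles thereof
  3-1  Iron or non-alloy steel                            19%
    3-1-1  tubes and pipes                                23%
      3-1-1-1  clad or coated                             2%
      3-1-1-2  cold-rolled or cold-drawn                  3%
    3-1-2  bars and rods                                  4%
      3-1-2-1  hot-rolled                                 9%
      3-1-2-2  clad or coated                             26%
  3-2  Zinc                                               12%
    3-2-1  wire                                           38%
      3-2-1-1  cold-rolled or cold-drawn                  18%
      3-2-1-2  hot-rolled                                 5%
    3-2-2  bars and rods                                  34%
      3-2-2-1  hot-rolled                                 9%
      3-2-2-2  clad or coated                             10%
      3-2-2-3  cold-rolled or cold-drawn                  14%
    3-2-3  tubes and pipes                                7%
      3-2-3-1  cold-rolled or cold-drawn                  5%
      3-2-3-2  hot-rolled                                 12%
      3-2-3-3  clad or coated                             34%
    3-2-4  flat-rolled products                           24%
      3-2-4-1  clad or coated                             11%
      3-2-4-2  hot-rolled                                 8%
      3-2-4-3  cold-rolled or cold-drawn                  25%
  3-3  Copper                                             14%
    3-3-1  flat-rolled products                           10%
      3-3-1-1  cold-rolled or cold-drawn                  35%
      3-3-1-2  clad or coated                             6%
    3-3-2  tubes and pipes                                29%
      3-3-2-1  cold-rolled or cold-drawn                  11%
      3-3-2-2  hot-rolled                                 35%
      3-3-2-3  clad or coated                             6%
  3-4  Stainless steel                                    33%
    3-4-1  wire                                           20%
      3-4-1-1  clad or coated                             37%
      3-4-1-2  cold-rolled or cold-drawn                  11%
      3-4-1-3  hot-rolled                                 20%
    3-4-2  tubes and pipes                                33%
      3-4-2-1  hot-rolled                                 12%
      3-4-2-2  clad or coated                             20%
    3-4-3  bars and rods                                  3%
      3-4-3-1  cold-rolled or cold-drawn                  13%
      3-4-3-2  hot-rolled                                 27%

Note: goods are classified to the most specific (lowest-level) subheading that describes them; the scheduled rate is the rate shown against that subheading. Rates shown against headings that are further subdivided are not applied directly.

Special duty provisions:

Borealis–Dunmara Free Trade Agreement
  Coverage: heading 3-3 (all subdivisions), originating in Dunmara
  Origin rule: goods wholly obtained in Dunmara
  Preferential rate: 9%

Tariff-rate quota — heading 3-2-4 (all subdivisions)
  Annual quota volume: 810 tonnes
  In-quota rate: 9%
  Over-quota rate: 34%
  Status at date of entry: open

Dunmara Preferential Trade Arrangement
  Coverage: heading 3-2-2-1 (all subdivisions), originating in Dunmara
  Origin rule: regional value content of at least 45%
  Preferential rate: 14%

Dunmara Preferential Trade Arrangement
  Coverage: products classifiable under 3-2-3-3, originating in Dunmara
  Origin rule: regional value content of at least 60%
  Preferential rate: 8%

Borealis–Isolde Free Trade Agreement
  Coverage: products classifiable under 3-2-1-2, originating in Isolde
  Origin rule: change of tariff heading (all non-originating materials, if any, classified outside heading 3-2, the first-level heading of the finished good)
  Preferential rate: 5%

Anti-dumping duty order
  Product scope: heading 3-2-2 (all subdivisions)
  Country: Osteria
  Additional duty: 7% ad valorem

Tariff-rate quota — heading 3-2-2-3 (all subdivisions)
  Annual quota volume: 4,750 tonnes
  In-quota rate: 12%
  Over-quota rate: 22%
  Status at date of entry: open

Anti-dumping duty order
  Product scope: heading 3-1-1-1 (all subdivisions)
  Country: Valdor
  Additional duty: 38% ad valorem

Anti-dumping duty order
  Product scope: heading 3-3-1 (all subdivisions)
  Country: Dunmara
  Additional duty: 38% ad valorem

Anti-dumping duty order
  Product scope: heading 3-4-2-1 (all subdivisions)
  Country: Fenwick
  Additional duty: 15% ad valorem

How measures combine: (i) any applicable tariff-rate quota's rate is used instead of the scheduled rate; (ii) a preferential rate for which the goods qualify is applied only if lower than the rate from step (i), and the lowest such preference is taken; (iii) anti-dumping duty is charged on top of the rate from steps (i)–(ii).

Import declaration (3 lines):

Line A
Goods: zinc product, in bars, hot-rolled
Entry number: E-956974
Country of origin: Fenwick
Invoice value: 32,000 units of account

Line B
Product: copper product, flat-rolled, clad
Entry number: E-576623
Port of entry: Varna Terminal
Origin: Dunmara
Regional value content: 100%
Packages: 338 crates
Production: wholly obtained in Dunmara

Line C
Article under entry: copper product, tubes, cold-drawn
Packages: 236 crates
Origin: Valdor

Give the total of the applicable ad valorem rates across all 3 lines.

64%

Line A: zinc → 3-2; in bars → 3-2-2; hot-rolled → 3-2-2-1. Scheduled 9%. No special measure applies. → 9%.
Line B: copper → 3-3; flat-rolled → 3-3-1; clad → 3-3-1-2. Scheduled 6%. Dunmara agreement on 3-3: wholly obtained → 9% available; Dunmara agreement on 3-2-2-1: 3-3-1-2 not covered; Dunmara agreement on 3-2-3-3: 3-3-1-2 not covered; preference 9% not lower than 6% → no reduction; anti-dumping (Dunmara, 3-3-1): +38%; total 6% + 38% = 44%. → 44%.
Line C: copper → 3-3; tubes → 3-3-2; cold-drawn → 3-3-2-1. Scheduled 11%. No special measure applies. → 11%.
Sum: 9% + 44% + 11% = 64%.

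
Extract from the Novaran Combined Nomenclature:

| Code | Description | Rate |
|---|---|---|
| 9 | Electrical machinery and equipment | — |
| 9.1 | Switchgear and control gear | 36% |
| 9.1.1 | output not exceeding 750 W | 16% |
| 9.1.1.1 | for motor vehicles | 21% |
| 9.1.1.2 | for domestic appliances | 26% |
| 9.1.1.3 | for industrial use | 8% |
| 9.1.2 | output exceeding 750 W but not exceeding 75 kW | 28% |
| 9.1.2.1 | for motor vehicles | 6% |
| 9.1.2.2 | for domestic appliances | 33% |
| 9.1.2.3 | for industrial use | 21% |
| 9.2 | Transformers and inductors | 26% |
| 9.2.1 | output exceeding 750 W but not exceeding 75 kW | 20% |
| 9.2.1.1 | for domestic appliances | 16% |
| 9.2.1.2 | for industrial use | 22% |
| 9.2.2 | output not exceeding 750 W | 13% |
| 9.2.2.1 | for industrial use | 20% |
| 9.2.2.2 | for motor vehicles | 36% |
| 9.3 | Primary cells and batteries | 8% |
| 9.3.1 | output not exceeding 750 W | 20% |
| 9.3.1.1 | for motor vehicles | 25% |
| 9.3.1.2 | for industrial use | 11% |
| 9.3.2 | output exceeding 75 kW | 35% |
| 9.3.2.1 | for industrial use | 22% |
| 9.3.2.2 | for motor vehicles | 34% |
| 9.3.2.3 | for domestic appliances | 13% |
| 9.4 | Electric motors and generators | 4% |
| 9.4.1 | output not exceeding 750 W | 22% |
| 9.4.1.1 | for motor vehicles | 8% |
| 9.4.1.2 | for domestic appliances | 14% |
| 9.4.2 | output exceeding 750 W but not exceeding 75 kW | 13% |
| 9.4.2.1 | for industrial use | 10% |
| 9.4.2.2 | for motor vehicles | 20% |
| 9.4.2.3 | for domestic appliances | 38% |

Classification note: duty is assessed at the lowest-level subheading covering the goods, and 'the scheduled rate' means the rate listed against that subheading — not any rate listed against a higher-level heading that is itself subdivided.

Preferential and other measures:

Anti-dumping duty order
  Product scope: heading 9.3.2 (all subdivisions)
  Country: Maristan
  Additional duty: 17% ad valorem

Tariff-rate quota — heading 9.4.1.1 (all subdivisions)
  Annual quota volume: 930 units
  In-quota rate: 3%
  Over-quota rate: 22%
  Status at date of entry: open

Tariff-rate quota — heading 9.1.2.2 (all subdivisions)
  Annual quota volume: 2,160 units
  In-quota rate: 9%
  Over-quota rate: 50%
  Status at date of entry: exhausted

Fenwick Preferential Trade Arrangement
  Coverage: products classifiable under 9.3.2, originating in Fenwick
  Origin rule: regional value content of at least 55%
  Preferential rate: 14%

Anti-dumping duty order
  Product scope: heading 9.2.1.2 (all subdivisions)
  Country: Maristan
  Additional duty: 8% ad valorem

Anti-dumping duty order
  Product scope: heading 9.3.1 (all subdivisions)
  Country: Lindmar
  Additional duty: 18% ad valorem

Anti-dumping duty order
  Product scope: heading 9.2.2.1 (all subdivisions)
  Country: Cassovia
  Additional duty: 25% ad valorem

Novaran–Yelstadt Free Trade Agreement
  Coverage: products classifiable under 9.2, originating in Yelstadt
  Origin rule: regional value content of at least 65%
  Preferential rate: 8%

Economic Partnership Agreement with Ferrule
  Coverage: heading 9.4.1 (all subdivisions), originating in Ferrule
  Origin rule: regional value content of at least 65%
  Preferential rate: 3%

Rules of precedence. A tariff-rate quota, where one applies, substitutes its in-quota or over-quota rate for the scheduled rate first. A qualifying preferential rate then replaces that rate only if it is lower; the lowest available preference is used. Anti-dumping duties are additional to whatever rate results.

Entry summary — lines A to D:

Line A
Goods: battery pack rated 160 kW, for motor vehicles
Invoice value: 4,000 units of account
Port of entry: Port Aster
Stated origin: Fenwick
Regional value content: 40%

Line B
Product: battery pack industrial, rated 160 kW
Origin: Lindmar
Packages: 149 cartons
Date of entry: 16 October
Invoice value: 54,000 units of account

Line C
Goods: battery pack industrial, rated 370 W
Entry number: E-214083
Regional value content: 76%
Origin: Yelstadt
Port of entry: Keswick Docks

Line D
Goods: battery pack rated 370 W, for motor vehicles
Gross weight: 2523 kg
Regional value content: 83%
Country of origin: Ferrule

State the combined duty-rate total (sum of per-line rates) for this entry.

92%

Line A: battery pack → 9.3; rated 160 kW → 9.3.2; for motor vehicles → 9.3.2.2. Scheduled 34%. Fenwick agreement on 9.3.2: RVC < 55%. → 34%.
Line B: battery pack → 9.3; rated 160 kW → 9.3.2; industrial → 9.3.2.1. Scheduled 22%. No special measure applies. → 22%.
Line C: battery pack → 9.3; rated 370 W → 9.3.1; industrial → 9.3.1.2. Scheduled 11%. Yelstadt agreement on 9.2: 9.3.1.2 not covered. → 11%.
Line D: battery pack → 9.3; rated 370 W → 9.3.1; for motor vehicles → 9.3.1.1. Scheduled 25%. Ferrule agreement on 9.4.1: 9.3.1.1 not covered. → 25%.
Sum: 34% + 22% + 11% + 25% = 92%.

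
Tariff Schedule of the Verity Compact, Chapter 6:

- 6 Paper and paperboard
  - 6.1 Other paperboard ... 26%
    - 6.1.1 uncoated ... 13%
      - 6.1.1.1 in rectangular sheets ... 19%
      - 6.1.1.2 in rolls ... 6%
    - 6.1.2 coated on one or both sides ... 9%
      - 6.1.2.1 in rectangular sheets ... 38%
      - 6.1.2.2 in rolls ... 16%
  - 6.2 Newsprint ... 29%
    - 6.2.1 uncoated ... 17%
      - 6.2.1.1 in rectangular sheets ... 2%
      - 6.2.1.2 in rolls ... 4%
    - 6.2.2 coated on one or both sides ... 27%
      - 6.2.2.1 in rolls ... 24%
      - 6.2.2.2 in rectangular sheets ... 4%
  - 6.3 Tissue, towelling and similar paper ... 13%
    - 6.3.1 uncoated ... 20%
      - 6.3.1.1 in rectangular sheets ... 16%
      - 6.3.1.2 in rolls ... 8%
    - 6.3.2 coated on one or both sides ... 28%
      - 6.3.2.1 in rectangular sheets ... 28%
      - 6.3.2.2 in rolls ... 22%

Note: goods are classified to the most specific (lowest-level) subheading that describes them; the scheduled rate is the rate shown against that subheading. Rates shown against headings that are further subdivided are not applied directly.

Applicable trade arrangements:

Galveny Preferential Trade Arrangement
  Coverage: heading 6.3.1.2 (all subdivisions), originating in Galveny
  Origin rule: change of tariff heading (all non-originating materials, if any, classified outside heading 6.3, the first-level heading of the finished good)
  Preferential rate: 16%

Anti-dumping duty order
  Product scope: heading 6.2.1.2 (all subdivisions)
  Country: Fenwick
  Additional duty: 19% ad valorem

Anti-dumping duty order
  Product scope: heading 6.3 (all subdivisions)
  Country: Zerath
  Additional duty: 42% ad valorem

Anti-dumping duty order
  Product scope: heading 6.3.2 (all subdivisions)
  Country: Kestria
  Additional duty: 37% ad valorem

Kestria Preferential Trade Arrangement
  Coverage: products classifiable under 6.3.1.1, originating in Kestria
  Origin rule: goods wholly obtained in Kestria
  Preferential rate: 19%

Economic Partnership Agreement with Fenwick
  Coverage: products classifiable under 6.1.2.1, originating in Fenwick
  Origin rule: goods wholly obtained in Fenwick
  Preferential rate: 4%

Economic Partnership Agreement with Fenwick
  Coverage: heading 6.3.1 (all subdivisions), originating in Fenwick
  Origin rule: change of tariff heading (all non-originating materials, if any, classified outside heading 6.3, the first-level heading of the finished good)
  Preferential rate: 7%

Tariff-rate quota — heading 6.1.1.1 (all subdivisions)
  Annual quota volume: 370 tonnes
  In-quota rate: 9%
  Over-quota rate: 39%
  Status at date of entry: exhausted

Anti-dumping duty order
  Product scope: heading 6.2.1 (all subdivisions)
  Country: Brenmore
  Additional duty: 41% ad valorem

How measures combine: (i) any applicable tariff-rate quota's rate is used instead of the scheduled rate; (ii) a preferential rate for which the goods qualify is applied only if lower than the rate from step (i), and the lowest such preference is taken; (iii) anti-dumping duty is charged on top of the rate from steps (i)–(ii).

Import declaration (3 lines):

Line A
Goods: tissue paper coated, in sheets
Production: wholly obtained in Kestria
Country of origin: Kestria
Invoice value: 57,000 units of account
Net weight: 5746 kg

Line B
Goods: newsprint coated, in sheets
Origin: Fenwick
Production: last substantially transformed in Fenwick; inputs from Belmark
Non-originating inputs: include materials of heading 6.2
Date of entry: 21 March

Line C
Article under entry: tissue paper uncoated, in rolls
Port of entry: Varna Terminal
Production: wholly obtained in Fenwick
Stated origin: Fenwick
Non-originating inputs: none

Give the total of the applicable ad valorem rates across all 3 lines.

76%

Line A: tissue paper → 6.3; coated → 6.3.2; in sheets → 6.3.2.1. Scheduled 28%. Kestria agreement on 6.3.1.1: 6.3.2.1 not covered; anti-dumping (Kestria, 6.3.2): +37%; total 28% + 37% = 65%. → 65%.
Line B: newsprint → 6.2; coated → 6.2.2; in sheets → 6.2.2.2. Scheduled 4%. Fenwick agreement on 6.1.2.1: 6.2.2.2 not covered; Fenwick agreement on 6.3.1: 6.2.2.2 not covered. → 4%.
Line C: tissue paper → 6.3; uncoated → 6.3.1; in rolls → 6.3.1.2. Scheduled 8%. Fenwick agreement on 6.1.2.1: 6.3.1.2 not covered; Fenwick agreement on 6.3.1: CTH met → 7% available; preferential 7%. → 7%.
Sum: 65% + 4% + 7% = 76%.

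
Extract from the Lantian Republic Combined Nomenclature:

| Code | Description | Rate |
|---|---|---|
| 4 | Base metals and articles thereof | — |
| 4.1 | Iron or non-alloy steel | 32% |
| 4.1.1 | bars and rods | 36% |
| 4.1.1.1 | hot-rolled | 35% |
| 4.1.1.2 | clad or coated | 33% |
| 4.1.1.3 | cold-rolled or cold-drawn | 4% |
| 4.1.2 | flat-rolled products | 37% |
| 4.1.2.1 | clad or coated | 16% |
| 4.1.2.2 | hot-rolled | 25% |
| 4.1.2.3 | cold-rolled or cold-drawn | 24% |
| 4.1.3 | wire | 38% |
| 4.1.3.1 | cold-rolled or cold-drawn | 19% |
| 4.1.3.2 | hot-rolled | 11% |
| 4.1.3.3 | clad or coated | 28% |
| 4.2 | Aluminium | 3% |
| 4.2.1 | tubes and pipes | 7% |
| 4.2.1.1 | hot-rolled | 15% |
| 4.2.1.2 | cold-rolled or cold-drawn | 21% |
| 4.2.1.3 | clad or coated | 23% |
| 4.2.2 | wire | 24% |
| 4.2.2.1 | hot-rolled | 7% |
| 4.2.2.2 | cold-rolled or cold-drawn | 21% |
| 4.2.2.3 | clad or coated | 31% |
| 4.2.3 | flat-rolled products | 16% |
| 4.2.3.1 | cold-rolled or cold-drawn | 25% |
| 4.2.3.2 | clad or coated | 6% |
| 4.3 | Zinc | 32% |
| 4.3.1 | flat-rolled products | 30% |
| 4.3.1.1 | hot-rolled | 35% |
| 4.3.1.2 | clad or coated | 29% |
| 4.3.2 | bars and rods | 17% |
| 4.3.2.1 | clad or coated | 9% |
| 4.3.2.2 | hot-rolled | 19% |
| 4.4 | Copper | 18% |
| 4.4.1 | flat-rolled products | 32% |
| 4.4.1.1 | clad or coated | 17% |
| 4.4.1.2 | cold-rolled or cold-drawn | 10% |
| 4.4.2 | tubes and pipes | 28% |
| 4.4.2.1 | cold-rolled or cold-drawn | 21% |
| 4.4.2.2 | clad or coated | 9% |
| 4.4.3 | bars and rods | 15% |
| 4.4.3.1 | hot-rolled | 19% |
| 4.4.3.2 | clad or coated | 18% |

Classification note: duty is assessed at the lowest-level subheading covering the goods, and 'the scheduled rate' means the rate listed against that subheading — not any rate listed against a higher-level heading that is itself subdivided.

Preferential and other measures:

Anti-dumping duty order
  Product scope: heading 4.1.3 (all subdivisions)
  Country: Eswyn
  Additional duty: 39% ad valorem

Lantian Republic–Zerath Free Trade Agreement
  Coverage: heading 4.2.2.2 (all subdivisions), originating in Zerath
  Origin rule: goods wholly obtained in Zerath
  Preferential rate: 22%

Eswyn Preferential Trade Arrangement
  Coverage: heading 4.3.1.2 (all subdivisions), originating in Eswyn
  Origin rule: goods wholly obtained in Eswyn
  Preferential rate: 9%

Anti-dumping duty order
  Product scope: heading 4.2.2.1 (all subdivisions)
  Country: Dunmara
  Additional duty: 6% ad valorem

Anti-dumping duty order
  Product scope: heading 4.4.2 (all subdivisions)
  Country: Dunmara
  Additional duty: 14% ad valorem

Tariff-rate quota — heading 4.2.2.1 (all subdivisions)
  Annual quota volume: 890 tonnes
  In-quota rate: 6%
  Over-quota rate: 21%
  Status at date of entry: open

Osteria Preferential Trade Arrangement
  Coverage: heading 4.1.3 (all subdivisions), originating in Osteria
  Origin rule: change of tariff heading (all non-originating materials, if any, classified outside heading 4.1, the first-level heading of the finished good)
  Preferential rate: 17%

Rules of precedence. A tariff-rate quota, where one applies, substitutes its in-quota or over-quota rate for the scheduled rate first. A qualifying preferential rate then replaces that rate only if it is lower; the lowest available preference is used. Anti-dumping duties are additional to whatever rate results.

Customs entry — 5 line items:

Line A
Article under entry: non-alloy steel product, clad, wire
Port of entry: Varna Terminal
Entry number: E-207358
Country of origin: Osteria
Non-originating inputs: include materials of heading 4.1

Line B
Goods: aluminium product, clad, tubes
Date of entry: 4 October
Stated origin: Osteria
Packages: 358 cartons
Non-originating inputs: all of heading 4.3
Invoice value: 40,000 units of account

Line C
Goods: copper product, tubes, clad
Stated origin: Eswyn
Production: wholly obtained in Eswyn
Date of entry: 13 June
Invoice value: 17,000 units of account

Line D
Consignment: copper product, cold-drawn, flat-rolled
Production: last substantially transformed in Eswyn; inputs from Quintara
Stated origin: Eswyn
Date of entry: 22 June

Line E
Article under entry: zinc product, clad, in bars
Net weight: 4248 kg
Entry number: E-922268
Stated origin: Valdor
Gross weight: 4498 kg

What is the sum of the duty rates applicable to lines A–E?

79%

Line A: non-alloy steel → 4.1; wire → 4.1.3; clad → 4.1.3.3. Scheduled 28%. Osteria agreement on 4.1.3: CTH not met. → 28%.
Line B: aluminium → 4.2; tubes → 4.2.1; clad → 4.2.1.3. Scheduled 23%. Osteria agreement on 4.1.3: 4.2.1.3 not covered. → 23%.
Line C: copper → 4.4; tubes → 4.4.2; clad → 4.4.2.2. Scheduled 9%. Eswyn agreement on 4.3.1.2: 4.4.2.2 not covered. → 9%.
Line D: copper → 4.4; flat-rolled → 4.4.1; cold-drawn → 4.4.1.2. Scheduled 10%. Eswyn agreement on 4.3.1.2: 4.4.1.2 not covered. → 10%.
Line E: zinc → 4.3; in bars → 4.3.2; clad → 4.3.2.1. Scheduled 9%. No special measure applies. → 9%.
Sum: 28% + 23% + 9% + 10% + 9% = 79%.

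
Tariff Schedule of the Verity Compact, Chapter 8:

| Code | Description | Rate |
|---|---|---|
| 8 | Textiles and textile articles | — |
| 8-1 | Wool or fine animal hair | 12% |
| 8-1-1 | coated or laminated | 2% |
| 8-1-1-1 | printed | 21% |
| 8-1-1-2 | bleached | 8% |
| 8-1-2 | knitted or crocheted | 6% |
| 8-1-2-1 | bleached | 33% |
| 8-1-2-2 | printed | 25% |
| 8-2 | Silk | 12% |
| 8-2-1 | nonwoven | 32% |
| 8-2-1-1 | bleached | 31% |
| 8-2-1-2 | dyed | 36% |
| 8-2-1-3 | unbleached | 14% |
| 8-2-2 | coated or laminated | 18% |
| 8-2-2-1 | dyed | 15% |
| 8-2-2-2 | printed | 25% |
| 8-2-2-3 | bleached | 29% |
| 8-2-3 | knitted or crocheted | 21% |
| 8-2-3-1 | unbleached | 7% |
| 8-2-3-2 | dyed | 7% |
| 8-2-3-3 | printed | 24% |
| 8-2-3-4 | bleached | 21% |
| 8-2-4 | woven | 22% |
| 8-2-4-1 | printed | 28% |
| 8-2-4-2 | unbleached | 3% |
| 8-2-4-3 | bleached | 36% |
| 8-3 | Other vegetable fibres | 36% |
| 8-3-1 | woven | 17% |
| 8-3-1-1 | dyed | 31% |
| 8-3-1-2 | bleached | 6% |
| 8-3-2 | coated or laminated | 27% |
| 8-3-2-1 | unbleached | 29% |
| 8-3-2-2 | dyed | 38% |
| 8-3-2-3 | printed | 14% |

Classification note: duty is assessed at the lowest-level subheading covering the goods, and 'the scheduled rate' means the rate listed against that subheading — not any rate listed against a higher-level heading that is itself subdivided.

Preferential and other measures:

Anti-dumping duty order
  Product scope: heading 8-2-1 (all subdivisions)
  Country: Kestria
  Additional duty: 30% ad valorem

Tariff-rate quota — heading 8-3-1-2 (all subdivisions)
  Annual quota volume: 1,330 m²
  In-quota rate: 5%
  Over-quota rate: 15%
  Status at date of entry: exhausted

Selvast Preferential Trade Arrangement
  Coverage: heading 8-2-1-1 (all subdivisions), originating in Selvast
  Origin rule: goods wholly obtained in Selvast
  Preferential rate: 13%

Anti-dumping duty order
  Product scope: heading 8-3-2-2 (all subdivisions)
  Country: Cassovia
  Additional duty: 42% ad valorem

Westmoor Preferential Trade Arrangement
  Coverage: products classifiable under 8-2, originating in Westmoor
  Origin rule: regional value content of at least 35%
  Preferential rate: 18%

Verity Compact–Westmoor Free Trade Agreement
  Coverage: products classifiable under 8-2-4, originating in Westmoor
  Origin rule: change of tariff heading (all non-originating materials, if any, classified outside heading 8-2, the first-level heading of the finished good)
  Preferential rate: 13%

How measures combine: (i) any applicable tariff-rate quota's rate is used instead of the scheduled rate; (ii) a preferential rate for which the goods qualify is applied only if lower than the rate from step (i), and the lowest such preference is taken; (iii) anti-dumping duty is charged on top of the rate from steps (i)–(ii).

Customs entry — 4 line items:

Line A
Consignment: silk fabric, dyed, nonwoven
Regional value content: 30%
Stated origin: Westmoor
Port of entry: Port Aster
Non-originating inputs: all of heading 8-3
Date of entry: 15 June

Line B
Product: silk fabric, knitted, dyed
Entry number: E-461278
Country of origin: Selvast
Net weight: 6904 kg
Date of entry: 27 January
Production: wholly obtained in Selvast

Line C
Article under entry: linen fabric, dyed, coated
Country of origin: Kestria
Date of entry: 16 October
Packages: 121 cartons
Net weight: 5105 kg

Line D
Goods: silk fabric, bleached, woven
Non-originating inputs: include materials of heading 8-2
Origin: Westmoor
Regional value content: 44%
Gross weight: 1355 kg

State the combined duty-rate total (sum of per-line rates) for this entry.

99%

Line A: silk → 8-2; nonwoven → 8-2-1; dyed → 8-2-1-2. Scheduled 36%. Westmoor agreement on 8-2: RVC < 35%; Westmoor agreement on 8-2-4: 8-2-1-2 not covered. → 36%.
Line B: silk → 8-2; knitted → 8-2-3; dyed → 8-2-3-2. Scheduled 7%. Selvast agreement on 8-2-1-1: 8-2-3-2 not covered. → 7%.
Line C: linen → 8-3; coated → 8-3-2; dyed → 8-3-2-2. Scheduled 38%. No special measure applies. → 38%.
Line D: silk → 8-2; woven → 8-2-4; bleached → 8-2-4-3. Scheduled 36%. Westmoor agreement on 8-2: RVC ≥ 35% → 18% available; Westmoor agreement on 8-2-4: CTH not met; preferential 18%. → 18%.
Sum: 36% + 7% + 38% + 18% = 99%.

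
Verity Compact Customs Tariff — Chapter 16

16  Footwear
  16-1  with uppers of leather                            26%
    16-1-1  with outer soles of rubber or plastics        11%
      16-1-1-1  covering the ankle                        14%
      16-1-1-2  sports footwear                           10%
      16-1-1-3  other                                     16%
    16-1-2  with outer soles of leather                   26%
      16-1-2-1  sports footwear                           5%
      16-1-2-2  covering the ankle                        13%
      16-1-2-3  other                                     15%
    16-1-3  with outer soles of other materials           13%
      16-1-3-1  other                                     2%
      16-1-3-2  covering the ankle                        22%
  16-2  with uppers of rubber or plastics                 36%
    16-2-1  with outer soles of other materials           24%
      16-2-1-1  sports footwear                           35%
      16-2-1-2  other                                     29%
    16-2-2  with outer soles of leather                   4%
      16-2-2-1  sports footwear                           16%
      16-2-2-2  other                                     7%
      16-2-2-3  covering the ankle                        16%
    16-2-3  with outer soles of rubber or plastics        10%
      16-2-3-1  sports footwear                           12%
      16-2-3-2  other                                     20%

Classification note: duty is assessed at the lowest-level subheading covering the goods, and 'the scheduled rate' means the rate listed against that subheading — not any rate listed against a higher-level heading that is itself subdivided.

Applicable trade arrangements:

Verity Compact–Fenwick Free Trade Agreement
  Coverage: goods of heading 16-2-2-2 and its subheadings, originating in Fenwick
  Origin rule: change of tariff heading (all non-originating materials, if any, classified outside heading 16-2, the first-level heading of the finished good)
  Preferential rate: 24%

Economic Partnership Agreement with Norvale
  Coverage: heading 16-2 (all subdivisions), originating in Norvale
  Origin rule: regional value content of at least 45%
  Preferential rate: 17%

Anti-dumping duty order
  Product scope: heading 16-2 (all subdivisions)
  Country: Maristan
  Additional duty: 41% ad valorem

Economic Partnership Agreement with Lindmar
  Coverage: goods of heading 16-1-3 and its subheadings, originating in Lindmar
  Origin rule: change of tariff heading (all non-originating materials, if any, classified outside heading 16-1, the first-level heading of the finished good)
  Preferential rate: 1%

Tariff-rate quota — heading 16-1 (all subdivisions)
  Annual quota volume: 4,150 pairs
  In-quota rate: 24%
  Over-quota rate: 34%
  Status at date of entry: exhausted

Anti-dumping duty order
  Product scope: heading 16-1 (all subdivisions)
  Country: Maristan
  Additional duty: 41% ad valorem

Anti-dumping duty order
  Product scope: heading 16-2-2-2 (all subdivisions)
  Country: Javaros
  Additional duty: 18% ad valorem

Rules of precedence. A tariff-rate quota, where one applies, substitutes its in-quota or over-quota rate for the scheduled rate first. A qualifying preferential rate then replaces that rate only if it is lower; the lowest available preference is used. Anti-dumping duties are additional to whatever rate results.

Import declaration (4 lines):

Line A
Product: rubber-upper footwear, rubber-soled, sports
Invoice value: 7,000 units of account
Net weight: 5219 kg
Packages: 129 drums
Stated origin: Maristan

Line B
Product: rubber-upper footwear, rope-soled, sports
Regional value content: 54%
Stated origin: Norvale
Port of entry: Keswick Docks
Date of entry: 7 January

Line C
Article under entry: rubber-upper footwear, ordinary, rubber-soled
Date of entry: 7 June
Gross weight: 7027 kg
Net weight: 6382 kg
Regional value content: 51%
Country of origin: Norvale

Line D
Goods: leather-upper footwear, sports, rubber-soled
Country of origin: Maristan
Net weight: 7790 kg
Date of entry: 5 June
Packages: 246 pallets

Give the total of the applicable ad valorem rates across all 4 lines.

162%

Line A: rubber-upper → 16-2; rubber-soled → 16-2-3; sports → 16-2-3-1. Scheduled 12%. anti-dumping (Maristan, 16-2): +41%; total 12% + 41% = 53%. → 53%.
Line B: rubber-upper → 16-2; rope-soled → 16-2-1; sports → 16-2-1-1. Scheduled 35%. Norvale agreement on 16-2: RVC ≥ 45% → 17% available; preferential 17%. → 17%.
Line C: rubber-upper → 16-2; rubber-soled → 16-2-3; ordinary → 16-2-3-2. Scheduled 20%. Norvale agreement on 16-2: RVC ≥ 45% → 17% available; preferential 17%. → 17%.
Line D: leather-upper → 16-1; rubber-soled → 16-1-1; sports → 16-1-1-2. Scheduled 10%. quota on 16-1 exhausted → over-quota 34%; anti-dumping (Maristan, 16-1): +41%; total 34% + 41% = 75%. → 75%.
Sum: 53% + 17% + 17% + 75% = 162%.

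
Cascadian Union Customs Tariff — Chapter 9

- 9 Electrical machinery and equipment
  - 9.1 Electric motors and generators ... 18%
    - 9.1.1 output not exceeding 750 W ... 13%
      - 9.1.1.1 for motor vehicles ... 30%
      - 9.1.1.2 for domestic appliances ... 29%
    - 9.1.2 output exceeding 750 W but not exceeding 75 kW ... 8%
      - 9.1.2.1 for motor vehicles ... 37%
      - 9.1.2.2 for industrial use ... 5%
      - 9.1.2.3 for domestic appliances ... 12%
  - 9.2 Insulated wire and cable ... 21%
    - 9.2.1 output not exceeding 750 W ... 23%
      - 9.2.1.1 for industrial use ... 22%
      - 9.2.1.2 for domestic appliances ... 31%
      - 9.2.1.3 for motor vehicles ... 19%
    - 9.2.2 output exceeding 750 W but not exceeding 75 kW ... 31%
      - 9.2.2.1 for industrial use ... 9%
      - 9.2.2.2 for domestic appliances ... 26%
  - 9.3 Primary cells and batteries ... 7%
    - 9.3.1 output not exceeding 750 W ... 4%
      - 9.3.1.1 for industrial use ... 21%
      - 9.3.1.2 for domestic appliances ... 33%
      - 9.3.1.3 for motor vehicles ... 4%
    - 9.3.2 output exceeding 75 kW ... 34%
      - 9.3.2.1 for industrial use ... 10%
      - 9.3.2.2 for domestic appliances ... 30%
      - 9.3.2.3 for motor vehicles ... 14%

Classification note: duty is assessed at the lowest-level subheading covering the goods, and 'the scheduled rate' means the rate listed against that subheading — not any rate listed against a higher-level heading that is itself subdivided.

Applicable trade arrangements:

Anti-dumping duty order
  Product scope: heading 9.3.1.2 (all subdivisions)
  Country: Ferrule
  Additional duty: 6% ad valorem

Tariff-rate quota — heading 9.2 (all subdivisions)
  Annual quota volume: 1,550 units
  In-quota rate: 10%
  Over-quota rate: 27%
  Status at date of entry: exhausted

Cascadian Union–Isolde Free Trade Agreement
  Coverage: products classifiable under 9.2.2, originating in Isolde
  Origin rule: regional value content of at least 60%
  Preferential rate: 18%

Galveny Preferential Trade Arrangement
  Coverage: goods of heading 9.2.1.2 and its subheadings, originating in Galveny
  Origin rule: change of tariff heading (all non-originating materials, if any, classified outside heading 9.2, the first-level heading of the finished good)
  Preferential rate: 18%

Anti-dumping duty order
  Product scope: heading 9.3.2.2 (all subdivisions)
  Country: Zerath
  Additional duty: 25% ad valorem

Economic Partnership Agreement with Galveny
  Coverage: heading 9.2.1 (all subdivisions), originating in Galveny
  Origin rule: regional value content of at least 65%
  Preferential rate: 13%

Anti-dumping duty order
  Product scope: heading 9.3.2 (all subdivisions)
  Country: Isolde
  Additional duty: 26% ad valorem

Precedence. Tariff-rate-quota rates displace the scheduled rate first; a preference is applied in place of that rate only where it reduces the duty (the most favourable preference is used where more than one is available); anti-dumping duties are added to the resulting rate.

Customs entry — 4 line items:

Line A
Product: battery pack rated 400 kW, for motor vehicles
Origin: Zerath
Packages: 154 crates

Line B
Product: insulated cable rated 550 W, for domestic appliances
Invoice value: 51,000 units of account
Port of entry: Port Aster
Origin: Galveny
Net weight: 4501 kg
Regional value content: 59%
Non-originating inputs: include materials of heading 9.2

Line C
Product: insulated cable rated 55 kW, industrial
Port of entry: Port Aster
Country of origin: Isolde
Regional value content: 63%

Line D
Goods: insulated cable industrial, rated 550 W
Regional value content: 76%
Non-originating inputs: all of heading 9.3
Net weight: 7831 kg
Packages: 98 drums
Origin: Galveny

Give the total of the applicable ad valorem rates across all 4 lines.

72%

Line A: battery pack → 9.3; rated 400 kW → 9.3.2; for motor vehicles → 9.3.2.3. Scheduled 14%. No special measure applies. → 14%.
Line B: insulated cable → 9.2; rated 550 W → 9.2.1; for domestic appliances → 9.2.1.2. Scheduled 31%. quota on 9.2 exhausted → over-quota 27%; Galveny agreement on 9.2.1.2: CTH not met; Galveny agreement on 9.2.1: RVC < 65%. → 27%.
Line C: insulated cable → 9.2; rated 55 kW → 9.2.2; industrial → 9.2.2.1. Scheduled 9%. quota on 9.2 exhausted → over-quota 27%; Isolde agreement on 9.2.2: RVC ≥ 60% → 18% available; preferential 18%. → 18%.
Line D: insulated cable → 9.2; rated 550 W → 9.2.1; industrial → 9.2.1.1. Scheduled 22%. quota on 9.2 exhausted → over-quota 27%; Galveny agreement on 9.2.1.2: 9.2.1.1 not covered; Galveny agreement on 9.2.1: RVC ≥ 65% → 13% available; preferential 13%. → 13%.
Sum: 14% + 27% + 18% + 13% = 72%.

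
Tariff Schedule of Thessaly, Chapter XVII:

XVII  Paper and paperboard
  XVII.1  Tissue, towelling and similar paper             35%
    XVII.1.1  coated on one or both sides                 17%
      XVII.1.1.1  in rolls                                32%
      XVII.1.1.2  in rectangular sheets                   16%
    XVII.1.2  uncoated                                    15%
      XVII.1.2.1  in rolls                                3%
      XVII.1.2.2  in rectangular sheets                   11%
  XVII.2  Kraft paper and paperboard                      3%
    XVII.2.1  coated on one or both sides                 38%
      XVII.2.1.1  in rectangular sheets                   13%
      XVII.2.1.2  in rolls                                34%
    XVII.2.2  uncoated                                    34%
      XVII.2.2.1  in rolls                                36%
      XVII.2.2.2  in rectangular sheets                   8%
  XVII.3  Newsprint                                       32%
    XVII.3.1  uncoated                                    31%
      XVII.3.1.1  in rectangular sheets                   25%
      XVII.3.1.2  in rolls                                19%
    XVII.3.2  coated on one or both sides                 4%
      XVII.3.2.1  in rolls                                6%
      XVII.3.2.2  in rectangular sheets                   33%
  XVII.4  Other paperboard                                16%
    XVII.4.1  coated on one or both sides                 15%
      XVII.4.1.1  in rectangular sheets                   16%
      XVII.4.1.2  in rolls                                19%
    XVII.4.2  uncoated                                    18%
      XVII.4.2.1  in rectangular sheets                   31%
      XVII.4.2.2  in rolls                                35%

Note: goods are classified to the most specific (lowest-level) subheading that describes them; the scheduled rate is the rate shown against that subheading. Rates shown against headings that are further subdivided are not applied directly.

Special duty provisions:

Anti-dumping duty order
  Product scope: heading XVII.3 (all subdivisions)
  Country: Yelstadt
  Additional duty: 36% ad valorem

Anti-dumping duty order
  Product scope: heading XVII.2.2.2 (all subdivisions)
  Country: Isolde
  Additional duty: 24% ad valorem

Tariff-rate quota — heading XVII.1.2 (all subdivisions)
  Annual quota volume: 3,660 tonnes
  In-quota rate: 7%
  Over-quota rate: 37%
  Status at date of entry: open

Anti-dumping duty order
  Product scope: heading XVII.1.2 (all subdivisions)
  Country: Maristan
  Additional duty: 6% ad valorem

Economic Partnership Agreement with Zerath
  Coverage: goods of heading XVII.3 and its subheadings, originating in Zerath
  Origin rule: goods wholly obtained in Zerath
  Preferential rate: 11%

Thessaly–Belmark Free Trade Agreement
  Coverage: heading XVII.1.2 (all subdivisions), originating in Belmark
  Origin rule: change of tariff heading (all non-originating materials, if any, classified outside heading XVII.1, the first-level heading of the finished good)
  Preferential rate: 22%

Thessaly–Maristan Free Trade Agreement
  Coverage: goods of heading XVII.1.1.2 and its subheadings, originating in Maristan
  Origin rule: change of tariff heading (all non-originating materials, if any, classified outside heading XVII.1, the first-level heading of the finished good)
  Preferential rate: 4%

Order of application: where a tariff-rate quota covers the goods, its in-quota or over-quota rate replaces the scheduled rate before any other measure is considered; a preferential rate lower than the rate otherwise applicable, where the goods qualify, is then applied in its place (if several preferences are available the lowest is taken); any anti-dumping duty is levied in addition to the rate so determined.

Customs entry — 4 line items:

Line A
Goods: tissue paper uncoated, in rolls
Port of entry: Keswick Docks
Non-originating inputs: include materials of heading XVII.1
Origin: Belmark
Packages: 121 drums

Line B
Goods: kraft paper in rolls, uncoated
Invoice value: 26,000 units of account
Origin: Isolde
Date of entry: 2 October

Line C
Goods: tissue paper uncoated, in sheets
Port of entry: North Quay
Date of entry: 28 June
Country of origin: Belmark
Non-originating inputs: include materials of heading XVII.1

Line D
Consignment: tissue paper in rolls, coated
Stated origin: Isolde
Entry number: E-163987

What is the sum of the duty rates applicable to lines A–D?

82%

Line A: tissue paper → XVII.1; uncoated → XVII.1.2; in rolls → XVII.1.2.1. Scheduled 3%. quota on XVII.1.2 open → in-quota 7%; Belmark agreement on XVII.1.2: CTH not met. → 7%.
Line B: kraft paper → XVII.2; uncoated → XVII.2.2; in rolls → XVII.2.2.1. Scheduled 36%. No special measure applies. → 36%.
Line C: tissue paper → XVII.1; uncoated → XVII.1.2; in sheets → XVII.1.2.2. Scheduled 11%. quota on XVII.1.2 open → in-quota 7%; Belmark agreement on XVII.1.2: CTH not met. → 7%.
Line D: tissue paper → XVII.1; coated → XVII.1.1; in rolls → XVII.1.1.1. Scheduled 32%. No special measure applies. → 32%.
Sum: 7% + 36% + 7% + 32% = 82%.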